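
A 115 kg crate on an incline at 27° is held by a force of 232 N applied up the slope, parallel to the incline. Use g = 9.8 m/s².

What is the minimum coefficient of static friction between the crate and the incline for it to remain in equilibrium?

μ_s,min ≈ 0.278

N = m g cos θ = 1004 N.
Friction must make up the shortfall along the incline: f = m g sin θ − P = 511.6 − 232 = 279.6 N.
At the threshold f = μ_s N, so μ_s,min = 279.6/1004 = 0.278.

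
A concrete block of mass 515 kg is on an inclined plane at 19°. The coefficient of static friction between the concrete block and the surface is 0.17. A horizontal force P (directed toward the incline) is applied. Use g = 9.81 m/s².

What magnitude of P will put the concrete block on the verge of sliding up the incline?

P ≈ 2760 N

At impending motion up the slope, friction acts down-slope at its limit: f = μ_s N.
Perpendicular to the incline: N = m g cos θ + P sin θ.
Along the incline: P cos θ = m g sin θ + μ_s N = m g sin θ + μ_s (m g cos θ + P sin θ).
Solving, P (cos θ − μ_s sin θ) = m g (sin θ + μ_s cos θ), so P = 515×9.81×(sin 19° + 0.17 cos 19°)/(cos 19° − 0.17 sin 19°) = 5050×0.4863/0.8902 = 2760 N.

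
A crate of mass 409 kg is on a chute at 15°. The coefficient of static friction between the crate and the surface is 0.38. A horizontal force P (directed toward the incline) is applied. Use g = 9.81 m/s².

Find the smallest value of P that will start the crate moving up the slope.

P ≈ 2890 N

At impending motion up the slope, friction acts down-slope at its limit: f = μ_s N.
Perpendicular to the incline: N = m g cos θ + P sin θ.
Along the incline: P cos θ = m g sin θ + μ_s N = m g sin θ + μ_s (m g cos θ + P sin θ).
Solving, P (cos θ − μ_s sin θ) = m g (sin θ + μ_s cos θ), so P = 409×9.81×(sin 15° + 0.38 cos 15°)/(cos 15° − 0.38 sin 15°) = 4010×0.6259/0.8676 = 2890 N.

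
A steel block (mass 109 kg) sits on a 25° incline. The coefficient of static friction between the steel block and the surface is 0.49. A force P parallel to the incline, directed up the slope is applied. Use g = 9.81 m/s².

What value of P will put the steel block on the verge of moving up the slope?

At impending motion up the slope, friction acts down-slope at its limit: f = μ_s N.
P is parallel to the surface, so N = m g cos θ = 969 N.
Along the incline: P = m g sin θ + μ_s N = 452 + 0.49×969 = 927 N.

P ≈ 927 N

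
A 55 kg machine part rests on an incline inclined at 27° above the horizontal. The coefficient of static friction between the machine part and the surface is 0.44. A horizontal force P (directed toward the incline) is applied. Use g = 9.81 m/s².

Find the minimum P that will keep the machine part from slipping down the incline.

The machine part tends to slide down (tan θ > μ_s), so at the point of impending slip friction acts up-slope at its limit: f = μ_s N.
Perpendicular to the incline: N = m g cos θ + P sin θ.
Along the incline: P cos θ + μ_s N = m g sin θ, i.e. P cos θ + μ_s (m g cos θ + P sin θ) = m g sin θ.
Solving, P (cos θ + μ_s sin θ) = m g (sin θ − μ_s cos θ), so P = 540×0.06195/1.091 = 30.6 N.

P_min ≈ 30.6 N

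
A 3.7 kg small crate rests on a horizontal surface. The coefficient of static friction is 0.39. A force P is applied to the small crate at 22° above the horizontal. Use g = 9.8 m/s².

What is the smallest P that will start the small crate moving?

P ≈ 13.2 N

N = m g − P sin α (the pull lifts the small crate).
At impending slip, P cos α = μ_s N = μ_s (m g − P sin α).
Solving: P (cos α + μ_s sin α) = μ_s m g → P = 0.39×36.3/(cos 22° + 0.39 sin 22°) = 14.1/1.073 = 13.2 N.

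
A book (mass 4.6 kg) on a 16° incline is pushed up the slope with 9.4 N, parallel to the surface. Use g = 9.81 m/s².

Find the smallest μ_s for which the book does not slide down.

N = m g cos θ = 43.38 N.
Friction must make up the shortfall along the incline: f = m g sin θ − P = 12.44 − 9.4 = 3.038 N.
At the threshold f = μ_s N, so μ_s,min = 3.038/43.38 = 0.07.

μ_s,min ≈ 0.07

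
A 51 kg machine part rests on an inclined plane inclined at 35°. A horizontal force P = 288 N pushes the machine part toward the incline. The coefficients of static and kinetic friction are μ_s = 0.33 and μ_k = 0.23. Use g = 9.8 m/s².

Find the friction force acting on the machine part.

f ≈ 50.8 N (up the incline)

Resolve perpendicular to the incline: N = m g cos θ + P sin θ = 51×9.8×cos 35° + 288×sin 35° = 574.6 N.
Parallel to the incline: P cos θ − m g sin θ = 235.9 − 286.7 = -50.76 N; the friction needed to balance this is 50.76 N acting up the slope.
Maximum static friction: μ_s N = 0.33 × 574.6 = 189.6 N.
Since 50.76 N is within the 189.6 N limit, the machine part stays put and friction is exactly 50.8 N.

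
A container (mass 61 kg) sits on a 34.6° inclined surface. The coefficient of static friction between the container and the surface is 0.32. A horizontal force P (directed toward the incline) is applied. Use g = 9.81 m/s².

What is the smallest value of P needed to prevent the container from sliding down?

The container tends to slide down (tan θ > μ_s), so at the point of impending slip friction acts up-slope at its limit: f = μ_s N.
Perpendicular to the incline: N = m g cos θ + P sin θ.
Along the incline: P cos θ + μ_s N = m g sin θ, i.e. P cos θ + μ_s (m g cos θ + P sin θ) = m g sin θ.
Solving, P (cos θ + μ_s sin θ) = m g (sin θ − μ_s cos θ), so P = 598×0.3044/1.005 = 181 N.

P_min ≈ 181 N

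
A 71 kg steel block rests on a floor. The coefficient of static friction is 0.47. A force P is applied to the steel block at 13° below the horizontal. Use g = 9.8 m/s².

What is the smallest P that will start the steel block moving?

P ≈ 376 N

N = m g + P sin α (the push presses the steel block into the floor).
At impending slip, P cos α = μ_s N = μ_s (m g + P sin α).
Solving: P (cos α − μ_s sin α) = μ_s m g → P = 0.47×696/(cos 13° − 0.47 sin 13°) = 327/0.8686 = 376 N.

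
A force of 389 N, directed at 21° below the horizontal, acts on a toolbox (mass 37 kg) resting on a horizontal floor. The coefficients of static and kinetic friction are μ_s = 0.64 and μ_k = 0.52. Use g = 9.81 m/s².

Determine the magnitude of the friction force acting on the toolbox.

f ≈ 261 N

The vertical component of P adds to the normal force: N = m g + P sin α = 363 + 139.4 = 502.4 N.
The horizontal driving force is P cos α = 363.2 N, so equilibrium needs friction f = 363.2 N.
The static-friction limit is μ_s N = 321.5 N.
The required friction exceeds μ_s N, so the toolbox moves and f = μ_k N = 261 N.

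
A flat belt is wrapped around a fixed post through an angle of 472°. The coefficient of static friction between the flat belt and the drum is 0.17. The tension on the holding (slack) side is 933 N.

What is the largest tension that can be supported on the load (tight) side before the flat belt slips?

T_max ≈ 3790 N

At impending slip the capstan equation gives T₂/T₁ = e^{μβ} with β in radians.
β = 472° × π/180 = 8.238 rad.
e^{μβ} = e^{0.17×8.238} = 4.057.
T₂ = T₁ · e^{μβ} = 933 × 4.057 = 3790 N.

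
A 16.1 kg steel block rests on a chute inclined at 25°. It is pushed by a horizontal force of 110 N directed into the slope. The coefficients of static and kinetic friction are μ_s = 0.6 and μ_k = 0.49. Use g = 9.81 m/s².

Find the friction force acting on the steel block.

Normal direction: N = m g cos θ + P sin θ = 189.6 N.
Parallel to the incline: P cos θ − m g sin θ = 99.69 − 66.75 = 32.95 N; the friction needed to balance this is 32.95 N acting down the slope.
The limit of static friction is μ_s N = 113.8 N.
Since 32.95 N is within the 113.8 N limit, the steel block stays put and friction is exactly 32.9 N.

f ≈ 32.9 N (down the incline)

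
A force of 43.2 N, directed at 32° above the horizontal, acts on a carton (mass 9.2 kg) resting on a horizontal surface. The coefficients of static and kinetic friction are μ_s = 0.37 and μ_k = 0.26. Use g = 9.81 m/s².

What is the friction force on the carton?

N = m g − P sin α = 90.25 − 43.2×sin 32° = 67.36 N.
The horizontal driving force is P cos α = 36.64 N, so equilibrium needs friction f = 36.64 N.
μ_s N = 0.37 × 67.36 = 24.92 N.
36.64 > 24.92 N → the carton slides; f = μ_k N = 0.26×67.36 = 17.5 N.

f ≈ 17.5 N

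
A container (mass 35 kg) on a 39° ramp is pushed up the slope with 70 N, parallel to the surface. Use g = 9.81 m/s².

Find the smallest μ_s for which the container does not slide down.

μ_s,min ≈ 0.547

N = m g cos θ = 266.8 N.
Friction must make up the shortfall along the incline: f = m g sin θ − P = 216.1 − 70 = 146.1 N.
At the threshold f = μ_s N, so μ_s,min = 146.1/266.8 = 0.547.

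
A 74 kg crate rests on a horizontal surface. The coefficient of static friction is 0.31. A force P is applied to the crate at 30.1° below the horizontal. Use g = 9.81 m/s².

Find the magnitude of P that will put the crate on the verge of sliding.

P ≈ 317 N

N = m g + P sin α (the push presses the crate into the horizontal surface).
At impending slip, P cos α = μ_s N = μ_s (m g + P sin α).
Solving: P (cos α − μ_s sin α) = μ_s m g → P = 0.31×726/(cos 30.1° − 0.31 sin 30.1°) = 225/0.7097 = 317 N.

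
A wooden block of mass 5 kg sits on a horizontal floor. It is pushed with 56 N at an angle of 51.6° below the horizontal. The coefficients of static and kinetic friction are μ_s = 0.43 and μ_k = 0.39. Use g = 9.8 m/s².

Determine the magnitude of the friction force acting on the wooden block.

f ≈ 34.8 N

Vertical equilibrium gives N = m g + P sin α = 92.89 N.
Horizontally, friction must balance P cos α = 34.78 N.
The static-friction limit is μ_s N = 39.94 N.
Since 34.78 N does not exceed the limit, the wooden block stays at rest and f = 34.8 N.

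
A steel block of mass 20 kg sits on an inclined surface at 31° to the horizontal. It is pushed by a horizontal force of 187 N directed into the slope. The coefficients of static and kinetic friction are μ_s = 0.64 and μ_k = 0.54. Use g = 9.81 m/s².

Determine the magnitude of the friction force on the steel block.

f ≈ 59.2 N (down the incline)

The horizontal push has a component P sin θ into the surface, so N = m g cos θ + P sin θ = 168.2 + 96.31 = 264.5 N.
Parallel to the incline: P cos θ − m g sin θ = 160.3 − 101.1 = 59.24 N; the friction needed to balance this is 59.24 N acting down the slope.
Maximum static friction: μ_s N = 0.64 × 264.5 = 169.3 N.
Since 59.24 N is within the 169.3 N limit, the steel block stays put and friction is exactly 59.2 N.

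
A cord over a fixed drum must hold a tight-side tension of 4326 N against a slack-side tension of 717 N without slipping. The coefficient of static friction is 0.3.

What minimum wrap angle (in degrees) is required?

β_min ≈ 343°

T₂/T₁ = e^{μβ} → β = ln(T₂/T₁)/μ.
β = ln(4326/717)/0.3 = 1.797/0.3 = 5.991 rad.
In degrees: β = 5.991 × 180/π = 343°.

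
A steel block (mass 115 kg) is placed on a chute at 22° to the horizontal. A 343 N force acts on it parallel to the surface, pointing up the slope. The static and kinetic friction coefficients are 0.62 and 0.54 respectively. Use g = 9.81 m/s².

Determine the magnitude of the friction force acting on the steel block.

Perpendicular to the surface, N = m g cos θ = 115·9.81·cos 22° = 1046 N.
For equilibrium along the incline the friction force must supply f = m g sin θ − P = 422.6 − 343 = 79.61 N (positive meaning up-slope).
The static-friction ceiling is μ_s N = 0.62 × 1046 = 648.5 N.
Since |79.61| ≤ 648.5 N, no slip — friction simply equals what equilibrium demands.

f ≈ 79.6 N (up the incline)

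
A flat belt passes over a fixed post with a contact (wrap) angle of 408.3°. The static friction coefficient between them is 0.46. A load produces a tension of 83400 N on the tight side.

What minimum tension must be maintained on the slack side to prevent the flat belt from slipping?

T_min ≈ 3140 N

Capstan equation at impending slip: T_tight/T_slack = e^{μβ}.
β = 408.3° = 7.126 rad; e^{μβ} = e^{0.46×7.126} = 26.52.
T_slack = T_tight / e^{μβ} = 83400 / 26.52 = 3140 N.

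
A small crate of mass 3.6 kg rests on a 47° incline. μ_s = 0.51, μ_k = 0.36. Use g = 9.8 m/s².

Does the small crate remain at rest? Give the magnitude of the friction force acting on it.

N = m g cos θ = 24.1 N.
Down-slope weight component: m g sin θ = 25.8 N.
μ_s N = 12.3 N.
25.8 > 12.3 N, so it slides; kinetic friction f = μ_k N = 0.36×24.1 = 8.66 N.

f ≈ 8.66 N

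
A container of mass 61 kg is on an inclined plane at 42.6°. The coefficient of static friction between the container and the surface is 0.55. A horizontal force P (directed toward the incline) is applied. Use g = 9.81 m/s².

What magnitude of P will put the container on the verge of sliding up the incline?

At impending motion up the slope, friction acts down-slope at its limit: f = μ_s N.
Perpendicular to the incline: N = m g cos θ + P sin θ.
Along the incline: P cos θ = m g sin θ + μ_s N = m g sin θ + μ_s (m g cos θ + P sin θ).
Solving, P (cos θ − μ_s sin θ) = m g (sin θ + μ_s cos θ), so P = 61×9.81×(sin 42.6° + 0.55 cos 42.6°)/(cos 42.6° − 0.55 sin 42.6°) = 598×1.082/0.3638 = 1780 N.

P ≈ 1780 N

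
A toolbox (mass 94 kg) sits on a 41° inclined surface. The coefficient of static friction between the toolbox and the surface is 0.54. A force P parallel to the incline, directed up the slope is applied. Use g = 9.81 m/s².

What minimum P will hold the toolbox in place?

The toolbox tends to slide down (tan θ > μ_s), so at the point of impending slip friction acts up-slope at its limit: f = μ_s N.
P is parallel to the surface, so N = m g cos θ = 696 N.
Along the incline: P + μ_s N = m g sin θ, so P = 605 − 0.54×696 = 229 N.

P_min ≈ 229 N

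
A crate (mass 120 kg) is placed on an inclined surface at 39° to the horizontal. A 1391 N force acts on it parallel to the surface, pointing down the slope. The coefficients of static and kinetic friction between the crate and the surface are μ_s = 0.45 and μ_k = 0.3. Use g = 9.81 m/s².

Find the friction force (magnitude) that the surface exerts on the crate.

Perpendicular to the surface, N = m g cos θ = 120·9.81·cos 39° = 914.9 N.
Parallel to the incline, ΣF = 0 gives f = m g sin θ + P = 740.8 + 1391 = 2132 N (up-slope positive).
Maximum static friction available: μ_s N = 0.45 × 914.9 = 411.7 N.
|2132| exceeds 411.7 N, so the crate slips down-slope; friction is kinetic, f = μ_k N = 0.3×914.9 = 274 N.

f ≈ 274 N (up the incline)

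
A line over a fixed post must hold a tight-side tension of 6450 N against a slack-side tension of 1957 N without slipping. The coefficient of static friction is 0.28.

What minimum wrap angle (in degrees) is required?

T₂/T₁ = e^{μβ} → β = ln(T₂/T₁)/μ.
β = ln(6450/1957)/0.28 = 1.193/0.28 = 4.26 rad.
In degrees: β = 4.26 × 180/π = 244°.

β_min ≈ 244°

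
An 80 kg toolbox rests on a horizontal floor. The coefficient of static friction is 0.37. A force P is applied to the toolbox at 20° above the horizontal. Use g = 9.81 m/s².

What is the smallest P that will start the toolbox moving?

P ≈ 272 N

N = m g − P sin α (the pull lifts the toolbox).
At impending slip, P cos α = μ_s N = μ_s (m g − P sin α).
Solving: P (cos α + μ_s sin α) = μ_s m g → P = 0.37×785/(cos 20° + 0.37 sin 20°) = 290/1.066 = 272 N.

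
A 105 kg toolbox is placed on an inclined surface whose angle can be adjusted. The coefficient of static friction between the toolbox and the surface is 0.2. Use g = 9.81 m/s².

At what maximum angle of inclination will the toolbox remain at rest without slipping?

θ_max ≈ 11.3°

At the slip threshold, m g sin θ = μ_s · m g cos θ, so tan θ = μ_s.
θ_max = arctan(0.2) = 11.3°.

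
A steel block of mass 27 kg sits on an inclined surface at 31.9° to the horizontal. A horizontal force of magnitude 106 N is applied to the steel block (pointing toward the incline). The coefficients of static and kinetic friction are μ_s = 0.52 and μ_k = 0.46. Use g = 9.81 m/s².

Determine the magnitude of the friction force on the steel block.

Resolve perpendicular to the incline: N = m g cos θ + P sin θ = 27×9.81×cos 31.9° + 106×sin 31.9° = 280.9 N.
Along the incline, the net driving force (taking up-slope positive) is P cos θ − m g sin θ = 89.99 − 140 = -49.98 N, so equilibrium requires friction f = 49.98 N (up-slope).
The limit of static friction is μ_s N = 146.1 N.
Since 49.98 N is within the 146.1 N limit, the steel block stays put and friction is exactly 50 N.

f ≈ 50 N (up the incline)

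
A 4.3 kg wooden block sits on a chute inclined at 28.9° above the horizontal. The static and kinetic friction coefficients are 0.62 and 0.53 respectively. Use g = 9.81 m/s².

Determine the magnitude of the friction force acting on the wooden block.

f ≈ 20.4 N (up the incline)

The normal reaction is N = m g cos θ = 36.93 N.
Along the slope the weight component is m g sin θ = 20.39 N; friction must supply exactly this, acting up-slope.
The static-friction ceiling is μ_s N = 0.62 × 36.93 = 22.9 N.
Since |20.39| ≤ 22.9 N, static friction is sufficient; f equals the required value, not μ_s N.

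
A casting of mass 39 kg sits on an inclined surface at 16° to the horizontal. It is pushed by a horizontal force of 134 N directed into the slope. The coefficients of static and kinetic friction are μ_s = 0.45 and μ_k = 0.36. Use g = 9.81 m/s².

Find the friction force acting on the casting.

The horizontal push has a component P sin θ into the surface, so N = m g cos θ + P sin θ = 367.8 + 36.94 = 404.7 N.
Parallel to the incline: P cos θ − m g sin θ = 128.8 − 105.5 = 23.35 N; the friction needed to balance this is 23.35 N acting down the slope.
Maximum static friction: μ_s N = 0.45 × 404.7 = 182.1 N.
Since 23.35 N is within the 182.1 N limit, the casting stays put and friction is exactly 23.4 N.

f ≈ 23.4 N (down the incline)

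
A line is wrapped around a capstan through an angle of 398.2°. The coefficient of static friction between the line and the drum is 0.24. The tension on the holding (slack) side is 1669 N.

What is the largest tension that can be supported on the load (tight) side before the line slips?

At impending slip the capstan equation gives T₂/T₁ = e^{μβ} with β in radians.
β = 398.2° × π/180 = 6.95 rad.
e^{μβ} = e^{0.24×6.95} = 5.301.
T₂ = T₁ · e^{μβ} = 1669 × 5.301 = 8850 N.

T_max ≈ 8850 N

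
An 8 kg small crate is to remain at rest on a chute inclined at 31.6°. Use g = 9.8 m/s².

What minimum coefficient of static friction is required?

μ_s,min ≈ 0.615

At the slip threshold m g sin θ = μ_s m g cos θ, so μ_s,min = tan θ.
μ_s,min = tan 31.6° = 0.615.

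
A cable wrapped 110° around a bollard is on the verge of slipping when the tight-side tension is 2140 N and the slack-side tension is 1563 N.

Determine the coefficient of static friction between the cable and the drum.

T₂/T₁ = e^{μβ} → μ = ln(T₂/T₁)/β.
β = 110° = 1.92 rad.
μ = ln(2140/1563)/1.92 = ln(1.369)/1.92 = 0.164.

μ ≈ 0.164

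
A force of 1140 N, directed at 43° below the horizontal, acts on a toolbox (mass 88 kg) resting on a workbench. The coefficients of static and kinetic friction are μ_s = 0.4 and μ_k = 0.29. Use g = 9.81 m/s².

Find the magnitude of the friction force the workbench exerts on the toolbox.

The vertical component of P adds to the normal force: N = m g + P sin α = 863.3 + 777.5 = 1641 N.
The horizontal driving force is P cos α = 833.7 N, so equilibrium needs friction f = 833.7 N.
The static-friction limit is μ_s N = 656.3 N.
The required friction exceeds μ_s N, so the toolbox moves and f = μ_k N = 476 N.

f ≈ 476 N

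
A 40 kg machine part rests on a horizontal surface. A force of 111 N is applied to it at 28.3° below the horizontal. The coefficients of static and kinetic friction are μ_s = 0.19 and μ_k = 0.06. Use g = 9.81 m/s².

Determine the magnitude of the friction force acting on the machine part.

N = m g + P sin α = 392.4 + 111×sin 28.3° = 445 N.
Horizontally, friction must balance P cos α = 97.73 N.
μ_s N = 0.19 × 445 = 84.55 N.
The required friction exceeds μ_s N, so the machine part moves and f = μ_k N = 26.7 N.

f ≈ 26.7 N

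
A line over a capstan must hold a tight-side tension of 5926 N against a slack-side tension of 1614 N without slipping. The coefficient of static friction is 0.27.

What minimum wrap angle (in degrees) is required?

T₂/T₁ = e^{μβ} → β = ln(T₂/T₁)/μ.
β = ln(5926/1614)/0.27 = 1.301/0.27 = 4.817 rad.
In degrees: β = 4.817 × 180/π = 276°.

β_min ≈ 276°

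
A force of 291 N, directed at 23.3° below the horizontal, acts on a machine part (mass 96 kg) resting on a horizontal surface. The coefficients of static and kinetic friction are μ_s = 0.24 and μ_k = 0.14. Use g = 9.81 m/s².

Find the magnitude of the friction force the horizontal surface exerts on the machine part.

The vertical component of P adds to the normal force: N = m g + P sin α = 941.8 + 115.1 = 1057 N.
The horizontal driving force is P cos α = 267.3 N, so equilibrium needs friction f = 267.3 N.
The static-friction limit is μ_s N = 253.6 N.
The required friction exceeds μ_s N, so the machine part moves and f = μ_k N = 148 N.

f ≈ 148 N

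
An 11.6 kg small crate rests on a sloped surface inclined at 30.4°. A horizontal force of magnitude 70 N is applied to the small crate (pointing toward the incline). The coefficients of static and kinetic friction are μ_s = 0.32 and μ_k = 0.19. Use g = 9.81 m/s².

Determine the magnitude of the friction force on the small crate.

f ≈ 2.79 N (down the incline)

Resolve perpendicular to the incline: N = m g cos θ + P sin θ = 11.6×9.81×cos 30.4° + 70×sin 30.4° = 133.6 N.
Along the incline, the net driving force (taking up-slope positive) is P cos θ − m g sin θ = 60.38 − 57.58 = 2.791 N, so equilibrium requires friction f = -2.791 N (down-slope).
Maximum static friction: μ_s N = 0.32 × 133.6 = 42.74 N.
|f_req| = 2.791 ≤ 42.74 N → the small crate is in equilibrium; friction equals the required value.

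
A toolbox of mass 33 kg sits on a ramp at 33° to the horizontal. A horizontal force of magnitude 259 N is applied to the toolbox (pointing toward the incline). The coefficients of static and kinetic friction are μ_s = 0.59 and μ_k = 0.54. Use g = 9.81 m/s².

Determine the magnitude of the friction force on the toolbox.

Normal direction: N = m g cos θ + P sin θ = 412.6 N.
Parallel to the incline: P cos θ − m g sin θ = 217.2 − 176.3 = 40.9 N; the friction needed to balance this is 40.9 N acting down the slope.
Maximum static friction: μ_s N = 0.59 × 412.6 = 243.4 N.
Since 40.9 N is within the 243.4 N limit, the toolbox stays put and friction is exactly 40.9 N.

f ≈ 40.9 N (down the incline)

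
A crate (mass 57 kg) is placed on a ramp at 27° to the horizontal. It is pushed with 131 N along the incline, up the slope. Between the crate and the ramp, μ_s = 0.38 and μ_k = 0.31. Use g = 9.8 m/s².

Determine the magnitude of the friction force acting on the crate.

The normal reaction is N = m g cos θ = 497.7 N.
Parallel to the incline, ΣF = 0 gives f = m g sin θ − P = 253.6 − 131 = 122.6 N (up-slope positive).
The static-friction ceiling is μ_s N = 0.38 × 497.7 = 189.1 N.
Since |122.6| ≤ 189.1 N, static friction is sufficient; f equals the required value, not μ_s N.

f ≈ 123 N (up the incline)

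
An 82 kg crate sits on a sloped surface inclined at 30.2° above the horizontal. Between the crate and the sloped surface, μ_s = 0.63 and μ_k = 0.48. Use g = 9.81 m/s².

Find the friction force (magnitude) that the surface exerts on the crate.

f ≈ 405 N (up the incline)

Perpendicular to the surface, N = m g cos θ = 82·9.81·cos 30.2° = 695.2 N.
For equilibrium along the incline, friction must balance the weight component: f = m g sin θ = 404.6 N up the slope.
The static-friction ceiling is μ_s N = 0.63 × 695.2 = 438 N.
Since |404.6| ≤ 438 N, no slip — friction simply equals what equilibrium demands.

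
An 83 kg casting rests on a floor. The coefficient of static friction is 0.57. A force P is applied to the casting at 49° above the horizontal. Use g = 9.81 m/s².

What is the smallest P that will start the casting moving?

N = m g − P sin α (the pull lifts the casting).
At impending slip, P cos α = μ_s N = μ_s (m g − P sin α).
Solving: P (cos α + μ_s sin α) = μ_s m g → P = 0.57×814/(cos 49° + 0.57 sin 49°) = 464/1.086 = 427 N.

P ≈ 427 N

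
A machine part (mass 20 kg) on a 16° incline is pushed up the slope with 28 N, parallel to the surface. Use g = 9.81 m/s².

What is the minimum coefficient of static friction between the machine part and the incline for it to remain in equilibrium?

μ_s,min ≈ 0.138

N = m g cos θ = 188.6 N.
Friction must make up the shortfall along the incline: f = m g sin θ − P = 54.08 − 28 = 26.08 N.
At the threshold f = μ_s N, so μ_s,min = 26.08/188.6 = 0.138.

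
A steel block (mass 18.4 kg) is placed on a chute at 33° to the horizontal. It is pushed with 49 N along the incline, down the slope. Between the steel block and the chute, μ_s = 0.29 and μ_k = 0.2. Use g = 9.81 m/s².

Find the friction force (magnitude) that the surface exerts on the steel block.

f ≈ 30.3 N (up the incline)

Perpendicular to the surface, N = m g cos θ = 18.4·9.81·cos 33° = 151.4 N.
For equilibrium along the incline the friction force must supply f = m g sin θ + P = 98.31 + 49 = 147.3 N (positive meaning up-slope).
The static-friction ceiling is μ_s N = 0.29 × 151.4 = 43.9 N.
|147.3| exceeds 43.9 N, so the steel block slips down-slope; friction is kinetic, f = μ_k N = 0.2×151.4 = 30.3 N.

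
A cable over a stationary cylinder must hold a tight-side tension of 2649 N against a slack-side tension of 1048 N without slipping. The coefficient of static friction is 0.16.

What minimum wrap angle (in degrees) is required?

T₂/T₁ = e^{μβ} → β = ln(T₂/T₁)/μ.
β = ln(2649/1048)/0.16 = 0.9273/0.16 = 5.796 rad.
In degrees: β = 5.796 × 180/π = 332°.

β_min ≈ 332°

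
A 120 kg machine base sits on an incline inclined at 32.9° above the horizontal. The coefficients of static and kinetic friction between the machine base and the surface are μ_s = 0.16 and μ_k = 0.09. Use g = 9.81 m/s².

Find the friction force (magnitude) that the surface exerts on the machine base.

The normal reaction is N = m g cos θ = 988.4 N.
For equilibrium along the incline, friction must balance the weight component: f = m g sin θ = 639.4 N up the slope.
The static-friction ceiling is μ_s N = 0.16 × 988.4 = 158.1 N.
Since |639.4| > 158.1 N, static friction cannot hold it; the machine base slides down the incline and kinetic friction applies: f = μ_k N = 0.09 × 988.4 = 89 N.

f ≈ 89 N (up the incline)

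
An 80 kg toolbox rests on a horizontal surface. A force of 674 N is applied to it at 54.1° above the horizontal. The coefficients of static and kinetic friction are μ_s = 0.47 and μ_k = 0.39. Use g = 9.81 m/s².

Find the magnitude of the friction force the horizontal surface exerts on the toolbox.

f ≈ 93.1 N

Vertical equilibrium gives N = m g − P sin α = 238.8 N.
For equilibrium, f = P cos α = 674×cos 54.1° = 395.2 N.
μ_s N = 0.47 × 238.8 = 112.3 N.
395.2 > 112.3 N → the toolbox slides; f = μ_k N = 0.39×238.8 = 93.1 N.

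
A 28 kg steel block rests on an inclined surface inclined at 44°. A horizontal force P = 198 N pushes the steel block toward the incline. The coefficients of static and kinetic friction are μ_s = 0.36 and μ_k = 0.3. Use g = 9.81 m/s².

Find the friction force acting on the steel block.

Resolve perpendicular to the incline: N = m g cos θ + P sin θ = 28×9.81×cos 44° + 198×sin 44° = 335.1 N.
Along the incline, the net driving force (taking up-slope positive) is P cos θ − m g sin θ = 142.4 − 190.8 = -48.38 N, so equilibrium requires friction f = 48.38 N (up-slope).
Maximum static friction: μ_s N = 0.36 × 335.1 = 120.6 N.
Since 48.38 N is within the 120.6 N limit, the steel block stays put and friction is exactly 48.4 N.

f ≈ 48.4 N (up the incline)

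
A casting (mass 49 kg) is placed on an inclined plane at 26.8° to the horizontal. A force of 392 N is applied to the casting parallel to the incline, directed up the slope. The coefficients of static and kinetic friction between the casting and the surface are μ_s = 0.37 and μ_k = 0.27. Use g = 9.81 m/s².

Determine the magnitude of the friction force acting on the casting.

f ≈ 116 N (down the incline)

Perpendicular to the surface, N = m g cos θ = 49·9.81·cos 26.8° = 429.1 N.
Parallel to the incline, ΣF = 0 gives f = m g sin θ − P = 216.7 − 392 = -175.3 N (up-slope positive).
Static friction can supply at most μ_s N = 158.8 N.
|-175.3| exceeds 158.8 N, so the casting slips up-slope; friction is kinetic, f = μ_k N = 0.27×429.1 = 116 N.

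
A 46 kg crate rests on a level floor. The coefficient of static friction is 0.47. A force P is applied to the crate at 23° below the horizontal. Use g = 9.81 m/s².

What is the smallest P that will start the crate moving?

N = m g + P sin α (the push presses the crate into the level floor).
At impending slip, P cos α = μ_s N = μ_s (m g + P sin α).
Solving: P (cos α − μ_s sin α) = μ_s m g → P = 0.47×451/(cos 23° − 0.47 sin 23°) = 212/0.7369 = 288 N.

P ≈ 288 N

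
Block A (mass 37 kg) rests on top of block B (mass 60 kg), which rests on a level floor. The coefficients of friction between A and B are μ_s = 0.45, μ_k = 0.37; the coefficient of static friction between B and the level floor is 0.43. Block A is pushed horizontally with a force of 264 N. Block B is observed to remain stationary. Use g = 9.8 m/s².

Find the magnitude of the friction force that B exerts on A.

f ≈ 134 N

The normal force B exerts on A is simply A's weight, N₁ = 362.6 N.
So the A–B interface can sustain at most μ_s N₁ = 163.2 N of static friction.
P = 264 N exceeds that limit, so A slips over B and the interface friction becomes kinetic: f₁ = μ_k N₁ = 0.37×362.6 = 134 N.
By Newton's third law B feels 134 N forward from A. With B stationary, the floor's static friction on B balances it: f₂ = 134 N (well within μ_s(m_A+m_B)g = 408.8 N).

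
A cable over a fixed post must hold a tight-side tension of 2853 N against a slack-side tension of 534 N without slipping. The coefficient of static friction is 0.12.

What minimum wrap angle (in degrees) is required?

T₂/T₁ = e^{μβ} → β = ln(T₂/T₁)/μ.
β = ln(2853/534)/0.12 = 1.676/0.12 = 13.96 rad.
In degrees: β = 13.96 × 180/π = 800°.

β_min ≈ 800°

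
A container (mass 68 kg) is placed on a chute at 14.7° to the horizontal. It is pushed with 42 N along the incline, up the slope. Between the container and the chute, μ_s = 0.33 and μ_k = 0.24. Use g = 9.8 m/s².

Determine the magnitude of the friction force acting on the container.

f ≈ 127 N (up the incline)

The normal reaction is N = m g cos θ = 644.6 N.
The friction needed for equilibrium is m g sin θ − P = 169.1 − 42 = 127.1 N, measured positive up-slope.
Maximum static friction available: μ_s N = 0.33 × 644.6 = 212.7 N.
Since |127.1| ≤ 212.7 N, static friction is sufficient; f equals the required value, not μ_s N.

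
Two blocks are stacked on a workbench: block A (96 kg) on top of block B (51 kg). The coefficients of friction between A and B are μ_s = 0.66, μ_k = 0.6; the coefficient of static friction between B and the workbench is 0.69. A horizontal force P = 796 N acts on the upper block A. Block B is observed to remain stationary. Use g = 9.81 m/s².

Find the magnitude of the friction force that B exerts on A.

f ≈ 565 N

The normal force B exerts on A is simply A's weight, N₁ = 941.8 N.
Maximum static friction on A from B: μ_s N₁ = 0.66×941.8 = 621.6 N.
P = 796 N exceeds that limit, so A slips over B and the interface friction becomes kinetic: f₁ = μ_k N₁ = 0.6×941.8 = 565 N.
By Newton's third law B feels 565 N forward from A. With B stationary, the floor's static friction on B balances it: f₂ = 565 N (well within μ_s(m_A+m_B)g = 995 N).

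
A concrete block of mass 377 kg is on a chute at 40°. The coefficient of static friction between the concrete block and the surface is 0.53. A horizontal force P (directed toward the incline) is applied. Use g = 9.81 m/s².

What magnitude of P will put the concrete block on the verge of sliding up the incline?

P ≈ 9120 N

At impending motion up the slope, friction acts down-slope at its limit: f = μ_s N.
Perpendicular to the incline: N = m g cos θ + P sin θ.
Along the incline: P cos θ = m g sin θ + μ_s N = m g sin θ + μ_s (m g cos θ + P sin θ).
Solving, P (cos θ − μ_s sin θ) = m g (sin θ + μ_s cos θ), so P = 377×9.81×(sin 40° + 0.53 cos 40°)/(cos 40° − 0.53 sin 40°) = 3700×1.049/0.4254 = 9120 N.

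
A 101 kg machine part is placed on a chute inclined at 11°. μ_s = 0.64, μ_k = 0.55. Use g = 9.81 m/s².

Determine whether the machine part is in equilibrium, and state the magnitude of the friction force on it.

N = m g cos θ = 973 N.
Down-slope weight component: m g sin θ = 189 N.
μ_s N = 622 N.
189 ≤ 622 N, so it stays put; friction = 189 N.

f ≈ 189 N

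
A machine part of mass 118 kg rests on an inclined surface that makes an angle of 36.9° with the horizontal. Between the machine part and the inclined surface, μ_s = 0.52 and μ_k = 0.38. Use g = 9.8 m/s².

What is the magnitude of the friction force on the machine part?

Perpendicular to the surface, N = m g cos θ = 118·9.8·cos 36.9° = 924.8 N.
Along the slope the weight component is m g sin θ = 694.3 N; friction must supply exactly this, acting up-slope.
Static friction can supply at most μ_s N = 480.9 N.
Since |694.3| > 480.9 N, static friction cannot hold it; the machine part slides down the incline and kinetic friction applies: f = μ_k N = 0.38 × 924.8 = 351 N.

f ≈ 351 N (up the incline)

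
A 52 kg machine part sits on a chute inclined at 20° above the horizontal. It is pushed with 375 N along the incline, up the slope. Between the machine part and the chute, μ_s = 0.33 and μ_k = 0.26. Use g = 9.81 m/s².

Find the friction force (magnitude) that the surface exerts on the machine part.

Normal force: N = m g cos θ = 52 × 9.81 × cos 20° = 479.4 N.
The friction needed for equilibrium is m g sin θ − P = 174.5 − 375 = -200.5 N, measured positive up-slope.
Static friction can supply at most μ_s N = 158.2 N.
Since |-200.5| > 158.2 N, static friction cannot hold it; the machine part slides up the incline and kinetic friction applies: f = μ_k N = 0.26 × 479.4 = 125 N.

f ≈ 125 N (down the incline)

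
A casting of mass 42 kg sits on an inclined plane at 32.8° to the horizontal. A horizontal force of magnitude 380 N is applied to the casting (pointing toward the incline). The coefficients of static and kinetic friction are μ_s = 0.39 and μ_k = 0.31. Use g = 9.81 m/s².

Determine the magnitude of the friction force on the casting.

f ≈ 96.2 N (down the incline)

Normal direction: N = m g cos θ + P sin θ = 552.2 N.
Along the incline, the net driving force (taking up-slope positive) is P cos θ − m g sin θ = 319.4 − 223.2 = 96.22 N, so equilibrium requires friction f = -96.22 N (down-slope).
The limit of static friction is μ_s N = 215.3 N.
Since 96.22 N is within the 215.3 N limit, the casting stays put and friction is exactly 96.2 N.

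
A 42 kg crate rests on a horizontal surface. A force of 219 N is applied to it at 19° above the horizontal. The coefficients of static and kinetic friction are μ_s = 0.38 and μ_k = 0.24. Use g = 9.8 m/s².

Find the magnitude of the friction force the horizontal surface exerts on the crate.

The vertical component of P reduces the normal force: N = m g − P sin α = 411.6 − 71.3 = 340.3 N.
Horizontally, friction must balance P cos α = 207.1 N.
μ_s N = 0.38 × 340.3 = 129.3 N.
207.1 > 129.3 N → the crate slides; f = μ_k N = 0.24×340.3 = 81.7 N.

f ≈ 81.7 N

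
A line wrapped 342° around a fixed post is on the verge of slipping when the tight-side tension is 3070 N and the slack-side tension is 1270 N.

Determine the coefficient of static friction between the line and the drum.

μ ≈ 0.148

T₂/T₁ = e^{μβ} → μ = ln(T₂/T₁)/β.
β = 342° = 5.969 rad.
μ = ln(3070/1270)/5.969 = ln(2.417)/5.969 = 0.148.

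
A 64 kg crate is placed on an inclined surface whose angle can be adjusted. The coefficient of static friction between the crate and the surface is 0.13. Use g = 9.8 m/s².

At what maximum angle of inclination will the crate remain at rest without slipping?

θ_max ≈ 7.41°

At the slip threshold, m g sin θ = μ_s · m g cos θ, so tan θ = μ_s.
θ_max = arctan(0.13) = 7.41°.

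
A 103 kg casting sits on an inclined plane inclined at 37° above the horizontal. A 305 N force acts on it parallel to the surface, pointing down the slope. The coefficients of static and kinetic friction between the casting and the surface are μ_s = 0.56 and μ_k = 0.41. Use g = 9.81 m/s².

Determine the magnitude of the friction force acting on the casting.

f ≈ 331 N (up the incline)

The normal reaction is N = m g cos θ = 807 N.
Parallel to the incline, ΣF = 0 gives f = m g sin θ + P = 608.1 + 305 = 913.1 N (up-slope positive).
Static friction can supply at most μ_s N = 451.9 N.
|913.1| exceeds 451.9 N, so the casting slips down-slope; friction is kinetic, f = μ_k N = 0.41×807 = 331 N.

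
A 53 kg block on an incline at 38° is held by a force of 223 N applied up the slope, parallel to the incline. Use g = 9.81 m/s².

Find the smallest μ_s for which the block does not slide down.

μ_s,min ≈ 0.237

N = m g cos θ = 409.7 N.
Friction must make up the shortfall along the incline: f = m g sin θ − P = 320.1 − 223 = 97.1 N.
At the threshold f = μ_s N, so μ_s,min = 97.1/409.7 = 0.237.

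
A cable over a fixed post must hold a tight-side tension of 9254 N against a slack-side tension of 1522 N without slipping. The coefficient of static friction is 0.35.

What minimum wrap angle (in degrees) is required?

T₂/T₁ = e^{μβ} → β = ln(T₂/T₁)/μ.
β = ln(9254/1522)/0.35 = 1.805/0.35 = 5.157 rad.
In degrees: β = 5.157 × 180/π = 295°.

β_min ≈ 295°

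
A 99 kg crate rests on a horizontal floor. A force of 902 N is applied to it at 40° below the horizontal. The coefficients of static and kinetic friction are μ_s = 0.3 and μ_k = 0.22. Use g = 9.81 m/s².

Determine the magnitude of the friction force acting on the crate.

f ≈ 341 N

N = m g + P sin α = 971.2 + 902×sin 40° = 1551 N.
Horizontally, friction must balance P cos α = 691 N.
The static-friction limit is μ_s N = 465.3 N.
The required friction exceeds μ_s N, so the crate moves and f = μ_k N = 341 N.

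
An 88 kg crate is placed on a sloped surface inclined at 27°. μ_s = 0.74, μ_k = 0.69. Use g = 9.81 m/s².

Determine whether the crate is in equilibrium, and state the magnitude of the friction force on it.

N = m g cos θ = 769 N.
Down-slope weight component: m g sin θ = 392 N.
μ_s N = 569 N.
392 ≤ 569 N, so it stays put; friction = 392 N.

f ≈ 392 N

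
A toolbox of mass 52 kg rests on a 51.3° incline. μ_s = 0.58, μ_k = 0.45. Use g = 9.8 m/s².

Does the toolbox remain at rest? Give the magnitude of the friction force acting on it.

f ≈ 143 N

N = m g cos θ = 319 N.
Down-slope weight component: m g sin θ = 398 N.
μ_s N = 185 N.
398 > 185 N, so it slides; kinetic friction f = μ_k N = 0.45×319 = 143 N.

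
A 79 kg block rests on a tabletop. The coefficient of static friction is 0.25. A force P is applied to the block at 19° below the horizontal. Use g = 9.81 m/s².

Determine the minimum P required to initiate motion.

P ≈ 224 N

N = m g + P sin α (the push presses the block into the tabletop).
At impending slip, P cos α = μ_s N = μ_s (m g + P sin α).
Solving: P (cos α − μ_s sin α) = μ_s m g → P = 0.25×775/(cos 19° − 0.25 sin 19°) = 194/0.8641 = 224 N.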